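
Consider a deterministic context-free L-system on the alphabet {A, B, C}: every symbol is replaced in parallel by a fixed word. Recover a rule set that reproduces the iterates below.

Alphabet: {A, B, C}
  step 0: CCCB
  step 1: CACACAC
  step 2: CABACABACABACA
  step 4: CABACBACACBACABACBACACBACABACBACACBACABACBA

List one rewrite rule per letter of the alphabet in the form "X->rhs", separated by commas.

A->BA, B->C, C->CA

  step 1 ⇒ step 2: CACACAC ⇒ CA·BA·CA·BA·CA·BA·CA
    A ↦ BA
    C ↦ CA
  step 0 ⇒ step 1: CCCB ⇒ CA·CA·CA·C
    B ↦ C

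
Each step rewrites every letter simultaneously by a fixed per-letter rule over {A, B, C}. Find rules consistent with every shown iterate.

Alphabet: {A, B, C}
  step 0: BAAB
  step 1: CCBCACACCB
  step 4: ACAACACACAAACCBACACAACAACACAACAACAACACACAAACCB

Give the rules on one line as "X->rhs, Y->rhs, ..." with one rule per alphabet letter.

  step 0 ⇒ step 1: BAAB ⇒ CCB·CA·CA·CCB
    A ↦ CA
    B ↦ CCB
    C ↦ A  (constrained at step 1)

A->CA, B->CCB, C->A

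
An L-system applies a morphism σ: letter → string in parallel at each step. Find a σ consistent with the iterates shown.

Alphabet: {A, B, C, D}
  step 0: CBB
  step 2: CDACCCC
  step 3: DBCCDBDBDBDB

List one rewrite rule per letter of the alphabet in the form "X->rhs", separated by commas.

  step 2 ⇒ step 3: CDACCCC ⇒ DB·C·C·DB·DB·DB·DB
    A ↦ C
    C ↦ DB
    D ↦ C
    B ↦ DA  (constrained at step 0)

A->C, B->DA, C->DB, D->C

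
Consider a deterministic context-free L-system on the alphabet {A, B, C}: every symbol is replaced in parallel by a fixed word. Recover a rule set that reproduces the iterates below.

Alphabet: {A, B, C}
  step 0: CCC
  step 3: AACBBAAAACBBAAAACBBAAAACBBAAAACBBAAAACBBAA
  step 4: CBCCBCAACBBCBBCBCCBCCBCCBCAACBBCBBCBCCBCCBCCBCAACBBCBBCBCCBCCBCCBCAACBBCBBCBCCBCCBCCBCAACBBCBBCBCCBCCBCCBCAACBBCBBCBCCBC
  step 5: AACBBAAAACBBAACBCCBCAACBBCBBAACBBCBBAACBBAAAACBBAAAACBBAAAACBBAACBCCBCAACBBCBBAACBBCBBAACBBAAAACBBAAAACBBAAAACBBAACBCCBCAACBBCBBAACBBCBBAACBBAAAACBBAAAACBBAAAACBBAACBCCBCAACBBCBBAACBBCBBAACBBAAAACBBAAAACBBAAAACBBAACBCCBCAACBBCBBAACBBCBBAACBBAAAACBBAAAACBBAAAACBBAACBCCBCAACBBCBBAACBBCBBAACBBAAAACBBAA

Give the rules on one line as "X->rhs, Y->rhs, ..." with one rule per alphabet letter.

  step 4 ⇒ step 5: CBCCBCAACBBCBBCBCCBCCBCCBCAACBBCBBCBCCBCCBCCBCAACBBCBBCBCCBCCBCCBCAACBBCBBCBCCBCCBCCBCAACBBCBBCBCCBCCBCCBCAACBBCBBCBCCBC ⇒ AA·CBB·AA·AA·CBB·AA·CBC·CBC·AA·CBB·CBB·AA·CBB·CBB·AA·CBB·AA·AA·CBB·AA·AA·CBB·AA·AA·CBB·AA·CBC·CBC·AA·CBB·CBB·AA·CBB·CBB·AA·CBB·AA·AA·CBB·AA·AA·CBB·AA·AA·CBB·AA·CBC·CBC·AA·CBB·CBB·AA·CBB·CBB·AA·CBB·AA·AA·CBB·AA·AA·CBB·AA·AA·CBB·AA·CBC·CBC·AA·CBB·CBB·AA·CBB·CBB·AA·CBB·AA·AA·CBB·AA·AA·CBB·AA·AA·CBB·AA·CBC·CBC·AA·CBB·CBB·AA·CBB·CBB·AA·CBB·AA·AA·CBB·AA·AA·CBB·AA·AA·CBB·AA·CBC·CBC·AA·CBB·CBB·AA·CBB·CBB·AA·CBB·AA·AA·CBB·AA
    A ↦ CBC
    B ↦ CBB
    C ↦ AA

A->CBC, B->CBB, C->AA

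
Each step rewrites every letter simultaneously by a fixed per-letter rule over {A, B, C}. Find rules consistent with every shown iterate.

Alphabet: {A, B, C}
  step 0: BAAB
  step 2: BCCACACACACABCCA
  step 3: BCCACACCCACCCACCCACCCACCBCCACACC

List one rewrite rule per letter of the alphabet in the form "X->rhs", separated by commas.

  step 2 ⇒ step 3: BCCACACACACABCCA ⇒ BC·CA·CA·CC·CA·CC·CA·CC·CA·CC·CA·CC·BC·CA·CA·CC
    A ↦ CC
    B ↦ BC
    C ↦ CA

A->CC, B->BC, C->CA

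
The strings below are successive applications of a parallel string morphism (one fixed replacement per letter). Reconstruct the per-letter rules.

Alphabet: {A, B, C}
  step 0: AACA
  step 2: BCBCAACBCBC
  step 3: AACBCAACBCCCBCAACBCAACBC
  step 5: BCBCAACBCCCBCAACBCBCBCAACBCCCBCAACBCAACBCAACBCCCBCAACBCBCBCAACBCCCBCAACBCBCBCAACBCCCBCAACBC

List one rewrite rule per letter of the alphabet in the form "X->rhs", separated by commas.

A->C, B->AAC, C->BC

  step 2 ⇒ step 3: BCBCAACBCBC ⇒ AAC·BC·AAC·BC·C·C·BC·AAC·BC·AAC·BC
    A ↦ C
    B ↦ AAC
    C ↦ BC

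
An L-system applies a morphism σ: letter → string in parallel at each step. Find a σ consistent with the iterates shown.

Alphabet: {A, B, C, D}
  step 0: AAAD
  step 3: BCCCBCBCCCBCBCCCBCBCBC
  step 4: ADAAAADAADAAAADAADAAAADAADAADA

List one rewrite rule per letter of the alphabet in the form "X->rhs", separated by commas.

  step 3 ⇒ step 4: BCCCBCBCCCBCBCCCBCBCBC ⇒ AD·A·A·A·AD·A·AD·A·A·A·AD·A·AD·A·A·A·AD·A·AD·A·AD·A
    B ↦ AD
    C ↦ A
    A ↦ BC  (constrained at step 0)
    D ↦ CC  (constrained at step 0)

A->BC, B->AD, C->A, D->CC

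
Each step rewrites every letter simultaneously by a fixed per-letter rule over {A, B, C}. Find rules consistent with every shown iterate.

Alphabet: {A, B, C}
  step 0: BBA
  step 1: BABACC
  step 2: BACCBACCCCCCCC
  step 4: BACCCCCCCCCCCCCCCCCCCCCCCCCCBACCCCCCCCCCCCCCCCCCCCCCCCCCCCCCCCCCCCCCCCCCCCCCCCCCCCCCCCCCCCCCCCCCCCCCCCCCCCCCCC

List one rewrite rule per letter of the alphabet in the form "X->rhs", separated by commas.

  step 1 ⇒ step 2: BABACC ⇒ BA·CC·BA·CC·CCC·CCC
    A ↦ CC
    B ↦ BA
    C ↦ CCC

A->CC, B->BA, C->CCC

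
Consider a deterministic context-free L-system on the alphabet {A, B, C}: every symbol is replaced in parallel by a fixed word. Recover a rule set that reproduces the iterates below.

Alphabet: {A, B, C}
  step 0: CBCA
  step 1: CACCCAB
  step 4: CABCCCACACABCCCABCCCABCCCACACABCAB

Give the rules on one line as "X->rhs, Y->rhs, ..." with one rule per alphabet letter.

  step 0 ⇒ step 1: CBCA ⇒ CA·CC·CA·B
    A ↦ B
    B ↦ CC
    C ↦ CA

A->B, B->CC, C->CA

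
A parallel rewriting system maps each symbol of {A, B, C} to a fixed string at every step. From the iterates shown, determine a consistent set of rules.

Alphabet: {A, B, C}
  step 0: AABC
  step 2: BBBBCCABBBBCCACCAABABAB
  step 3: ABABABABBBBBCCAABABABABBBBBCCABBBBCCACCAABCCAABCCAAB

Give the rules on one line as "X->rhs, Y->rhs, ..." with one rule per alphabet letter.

A->CCA, B->AB, C->BB

  step 2 ⇒ step 3: BBBBCCABBBBCCACCAABABAB ⇒ AB·AB·AB·AB·BB·BB·CCA·AB·AB·AB·AB·BB·BB·CCA·BB·BB·CCA·CCA·AB·CCA·AB·CCA·AB
    A ↦ CCA
    B ↦ AB
    C ↦ BB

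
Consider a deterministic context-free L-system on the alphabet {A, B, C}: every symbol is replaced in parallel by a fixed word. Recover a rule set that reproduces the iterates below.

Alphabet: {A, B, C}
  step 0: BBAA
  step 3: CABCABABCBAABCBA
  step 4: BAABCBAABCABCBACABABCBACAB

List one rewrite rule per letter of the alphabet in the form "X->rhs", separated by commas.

A->AB, B->C, C->BA

  step 3 ⇒ step 4: CABCABABCBAABCBA ⇒ BA·AB·C·BA·AB·C·AB·C·BA·C·AB·AB·C·BA·C·AB
    A ↦ AB
    B ↦ C
    C ↦ BA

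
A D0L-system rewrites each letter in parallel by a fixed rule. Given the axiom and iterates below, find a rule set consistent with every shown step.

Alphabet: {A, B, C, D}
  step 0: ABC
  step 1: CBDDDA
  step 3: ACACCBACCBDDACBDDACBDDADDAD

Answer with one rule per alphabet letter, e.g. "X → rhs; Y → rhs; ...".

  step 0 ⇒ step 1: ABC ⇒ CB·D·DDA
    A ↦ CB
    B ↦ D
    C ↦ DDA
    D ↦ AC  (constrained at step 1)

A->CB, B->D, C->DDA, D->AC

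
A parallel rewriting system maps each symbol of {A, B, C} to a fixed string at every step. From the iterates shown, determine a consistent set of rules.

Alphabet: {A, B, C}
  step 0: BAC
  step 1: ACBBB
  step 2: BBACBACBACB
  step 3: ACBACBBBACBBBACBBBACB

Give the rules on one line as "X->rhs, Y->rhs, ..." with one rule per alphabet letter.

A->B, B->ACB, C->B

  step 2 ⇒ step 3: BBACBACBACB ⇒ ACB·ACB·B·B·ACB·B·B·ACB·B·B·ACB
    A ↦ B
    B ↦ ACB
    C ↦ B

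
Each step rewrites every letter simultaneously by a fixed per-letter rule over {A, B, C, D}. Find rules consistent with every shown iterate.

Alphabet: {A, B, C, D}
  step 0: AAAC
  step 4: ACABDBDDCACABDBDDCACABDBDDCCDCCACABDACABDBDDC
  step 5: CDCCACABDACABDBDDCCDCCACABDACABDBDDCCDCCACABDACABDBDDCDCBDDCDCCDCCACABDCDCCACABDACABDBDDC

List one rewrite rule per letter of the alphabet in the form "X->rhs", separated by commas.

A->C, B->ACA, C->DC, D->BD

  step 4 ⇒ step 5: ACABDBDDCACABDBDDCACABDBDDCCDCCACABDACABDBDDC ⇒ C·DC·C·ACA·BD·ACA·BD·BD·DC·C·DC·C·ACA·BD·ACA·BD·BD·DC·C·DC·C·ACA·BD·ACA·BD·BD·DC·DC·BD·DC·DC·C·DC·C·ACA·BD·C·DC·C·ACA·BD·ACA·BD·BD·DC
    A ↦ C
    B ↦ ACA
    C ↦ DC
    D ↦ BD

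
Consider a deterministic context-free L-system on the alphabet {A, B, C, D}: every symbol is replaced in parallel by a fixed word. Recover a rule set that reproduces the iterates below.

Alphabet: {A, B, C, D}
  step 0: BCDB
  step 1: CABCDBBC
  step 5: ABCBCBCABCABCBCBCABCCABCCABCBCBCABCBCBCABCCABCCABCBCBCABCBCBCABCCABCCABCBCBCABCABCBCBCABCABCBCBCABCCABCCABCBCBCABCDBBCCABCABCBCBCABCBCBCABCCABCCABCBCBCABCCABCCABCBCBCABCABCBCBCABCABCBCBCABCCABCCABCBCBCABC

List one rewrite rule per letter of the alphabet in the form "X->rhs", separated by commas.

A->BCB, B->C, C->ABC, D->DBB

  step 0 ⇒ step 1: BCDB ⇒ C·ABC·DBB·C
    B ↦ C
    C ↦ ABC
    D ↦ DBB
    A ↦ BCB  (constrained at step 1)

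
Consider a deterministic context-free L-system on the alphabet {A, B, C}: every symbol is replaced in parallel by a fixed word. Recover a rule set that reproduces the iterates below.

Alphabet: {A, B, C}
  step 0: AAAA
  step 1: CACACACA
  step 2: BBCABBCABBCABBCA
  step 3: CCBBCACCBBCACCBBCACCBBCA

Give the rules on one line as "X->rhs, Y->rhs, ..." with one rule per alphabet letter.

  step 2 ⇒ step 3: BBCABBCABBCABBCA ⇒ C·C·BB·CA·C·C·BB·CA·C·C·BB·CA·C·C·BB·CA
    A ↦ CA
    B ↦ C
    C ↦ BB

A->CA, B->C, C->BB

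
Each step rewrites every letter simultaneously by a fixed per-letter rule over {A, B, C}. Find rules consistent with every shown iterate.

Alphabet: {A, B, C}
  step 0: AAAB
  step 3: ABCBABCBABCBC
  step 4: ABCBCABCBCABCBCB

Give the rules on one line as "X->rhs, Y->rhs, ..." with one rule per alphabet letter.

  step 3 ⇒ step 4: ABCBABCBABCBC ⇒ AB·C·B·C·AB·C·B·C·AB·C·B·C·B
    A ↦ AB
    B ↦ C
    C ↦ B

A->AB, B->C, C->B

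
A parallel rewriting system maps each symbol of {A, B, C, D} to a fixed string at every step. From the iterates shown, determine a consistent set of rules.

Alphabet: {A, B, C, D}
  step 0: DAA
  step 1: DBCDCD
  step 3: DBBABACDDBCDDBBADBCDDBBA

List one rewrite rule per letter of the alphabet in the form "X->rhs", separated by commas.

  step 0 ⇒ step 1: DAA ⇒ DB·CD·CD
    A ↦ CD
    D ↦ DB
    B ↦ BA  (constrained at step 1)
    C ↦ DA  (constrained at step 1)

A->CD, B->BA, C->DA, D->DB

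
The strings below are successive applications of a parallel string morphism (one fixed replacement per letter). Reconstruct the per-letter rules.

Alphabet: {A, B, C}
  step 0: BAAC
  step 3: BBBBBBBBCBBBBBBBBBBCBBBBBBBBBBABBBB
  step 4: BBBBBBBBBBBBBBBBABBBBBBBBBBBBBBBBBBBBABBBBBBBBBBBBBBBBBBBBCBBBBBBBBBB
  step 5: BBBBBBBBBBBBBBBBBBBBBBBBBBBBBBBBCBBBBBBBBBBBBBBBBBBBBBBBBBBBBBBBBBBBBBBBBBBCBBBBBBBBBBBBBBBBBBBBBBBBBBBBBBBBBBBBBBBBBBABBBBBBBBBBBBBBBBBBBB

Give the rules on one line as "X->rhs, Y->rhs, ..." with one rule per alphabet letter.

  step 4 ⇒ step 5: BBBBBBBBBBBBBBBBABBBBBBBBBBBBBBBBBBBBABBBBBBBBBBBBBBBBBBBBCBBBBBBBBBB ⇒ BB·BB·BB·BB·BB·BB·BB·BB·BB·BB·BB·BB·BB·BB·BB·BB·CBB·BB·BB·BB·BB·BB·BB·BB·BB·BB·BB·BB·BB·BB·BB·BB·BB·BB·BB·BB·BB·CBB·BB·BB·BB·BB·BB·BB·BB·BB·BB·BB·BB·BB·BB·BB·BB·BB·BB·BB·BB·BB·A·BB·BB·BB·BB·BB·BB·BB·BB·BB·BB
    A ↦ CBB
    B ↦ BB
    C ↦ A

A->CBB, B->BB, C->A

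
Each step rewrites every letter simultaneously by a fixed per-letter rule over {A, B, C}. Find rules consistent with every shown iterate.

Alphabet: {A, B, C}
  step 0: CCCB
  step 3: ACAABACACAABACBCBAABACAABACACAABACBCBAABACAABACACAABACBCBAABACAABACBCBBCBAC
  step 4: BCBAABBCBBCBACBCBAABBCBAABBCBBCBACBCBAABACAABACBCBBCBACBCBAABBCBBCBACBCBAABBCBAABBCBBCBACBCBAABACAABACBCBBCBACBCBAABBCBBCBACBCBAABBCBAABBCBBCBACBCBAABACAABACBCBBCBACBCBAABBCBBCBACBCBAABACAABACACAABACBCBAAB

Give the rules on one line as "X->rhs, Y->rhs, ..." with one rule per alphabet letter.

A->BCB, B->AC, C->AAB

  step 3 ⇒ step 4: ACAABACACAABACBCBAABACAABACACAABACBCBAABACAABACACAABACBCBAABACAABACBCBBCBAC ⇒ BCB·AAB·BCB·BCB·AC·BCB·AAB·BCB·AAB·BCB·BCB·AC·BCB·AAB·AC·AAB·AC·BCB·BCB·AC·BCB·AAB·BCB·BCB·AC·BCB·AAB·BCB·AAB·BCB·BCB·AC·BCB·AAB·AC·AAB·AC·BCB·BCB·AC·BCB·AAB·BCB·BCB·AC·BCB·AAB·BCB·AAB·BCB·BCB·AC·BCB·AAB·AC·AAB·AC·BCB·BCB·AC·BCB·AAB·BCB·BCB·AC·BCB·AAB·AC·AAB·AC·AC·AAB·AC·BCB·AAB
    A ↦ BCB
    B ↦ AC
    C ↦ AAB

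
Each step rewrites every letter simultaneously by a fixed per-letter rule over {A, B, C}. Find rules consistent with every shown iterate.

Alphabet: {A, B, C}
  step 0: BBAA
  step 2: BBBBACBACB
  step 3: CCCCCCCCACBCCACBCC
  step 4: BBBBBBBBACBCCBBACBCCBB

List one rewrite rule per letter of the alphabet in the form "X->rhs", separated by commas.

  step 3 ⇒ step 4: CCCCCCCCACBCCACBCC ⇒ B·B·B·B·B·B·B·B·AC·B·CC·B·B·AC·B·CC·B·B
    A ↦ AC
    B ↦ CC
    C ↦ B

A->AC, B->CC, C->B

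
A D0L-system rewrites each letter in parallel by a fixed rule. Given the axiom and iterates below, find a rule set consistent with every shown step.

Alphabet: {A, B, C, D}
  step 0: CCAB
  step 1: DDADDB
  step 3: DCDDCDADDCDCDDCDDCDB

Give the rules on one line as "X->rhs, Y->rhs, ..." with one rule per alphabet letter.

A->AD, B->DB, C->D, D->DC

  step 0 ⇒ step 1: CCAB ⇒ D·D·AD·DB
    A ↦ AD
    B ↦ DB
    C ↦ D
    D ↦ DC  (constrained at step 1)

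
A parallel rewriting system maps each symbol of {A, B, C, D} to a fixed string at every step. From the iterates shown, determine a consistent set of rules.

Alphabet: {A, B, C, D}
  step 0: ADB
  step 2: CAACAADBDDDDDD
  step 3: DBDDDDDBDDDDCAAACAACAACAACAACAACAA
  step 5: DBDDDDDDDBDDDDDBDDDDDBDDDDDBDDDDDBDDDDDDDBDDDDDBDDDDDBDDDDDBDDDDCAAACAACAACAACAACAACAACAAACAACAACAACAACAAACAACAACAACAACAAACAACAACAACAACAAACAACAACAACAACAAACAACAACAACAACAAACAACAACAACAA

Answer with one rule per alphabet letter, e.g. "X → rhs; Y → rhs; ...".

A->DD, B->A, C->DB, D->CAA

  step 2 ⇒ step 3: CAACAADBDDDDDD ⇒ DB·DD·DD·DB·DD·DD·CAA·A·CAA·CAA·CAA·CAA·CAA·CAA
    A ↦ DD
    B ↦ A
    C ↦ DB
    D ↦ CAA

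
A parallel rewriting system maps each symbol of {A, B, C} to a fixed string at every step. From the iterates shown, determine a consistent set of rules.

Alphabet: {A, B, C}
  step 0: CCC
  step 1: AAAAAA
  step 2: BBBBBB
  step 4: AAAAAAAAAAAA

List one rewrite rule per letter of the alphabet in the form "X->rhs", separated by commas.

  step 1 ⇒ step 2: AAAAAA ⇒ B·B·B·B·B·B
    A ↦ B
    B ↦ C  (constrained at step 2)
  step 0 ⇒ step 1: CCC ⇒ AA·AA·AA
    C ↦ AA

A->B, B->C, C->AA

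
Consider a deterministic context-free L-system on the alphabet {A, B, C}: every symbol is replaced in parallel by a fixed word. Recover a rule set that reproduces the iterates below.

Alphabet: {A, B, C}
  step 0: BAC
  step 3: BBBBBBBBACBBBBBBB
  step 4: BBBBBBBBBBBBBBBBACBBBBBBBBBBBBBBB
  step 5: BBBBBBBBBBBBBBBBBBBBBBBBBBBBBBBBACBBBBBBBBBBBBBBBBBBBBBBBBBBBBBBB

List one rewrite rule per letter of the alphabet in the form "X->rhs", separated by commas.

A->AC, B->BB, C->B

  step 4 ⇒ step 5: BBBBBBBBBBBBBBBBACBBBBBBBBBBBBBBB ⇒ BB·BB·BB·BB·BB·BB·BB·BB·BB·BB·BB·BB·BB·BB·BB·BB·AC·B·BB·BB·BB·BB·BB·BB·BB·BB·BB·BB·BB·BB·BB·BB·BB
    A ↦ AC
    B ↦ BB
    C ↦ B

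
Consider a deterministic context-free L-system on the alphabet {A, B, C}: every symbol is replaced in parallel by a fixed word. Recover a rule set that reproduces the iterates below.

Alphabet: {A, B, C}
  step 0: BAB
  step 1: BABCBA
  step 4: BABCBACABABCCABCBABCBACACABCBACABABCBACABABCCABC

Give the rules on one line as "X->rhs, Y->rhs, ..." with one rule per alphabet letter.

  step 0 ⇒ step 1: BAB ⇒ BA·BC·BA
    A ↦ BC
    B ↦ BA
    C ↦ CA  (constrained at step 1)

A->BC, B->BA, C->CA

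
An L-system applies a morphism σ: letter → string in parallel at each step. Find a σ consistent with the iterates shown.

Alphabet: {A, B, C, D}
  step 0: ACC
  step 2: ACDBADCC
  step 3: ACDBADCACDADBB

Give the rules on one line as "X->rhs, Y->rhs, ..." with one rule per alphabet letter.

A->ACD, B->C, C->B, D->AD

  step 2 ⇒ step 3: ACDBADCC ⇒ ACD·B·AD·C·ACD·AD·B·B
    A ↦ ACD
    B ↦ C
    C ↦ B
    D ↦ AD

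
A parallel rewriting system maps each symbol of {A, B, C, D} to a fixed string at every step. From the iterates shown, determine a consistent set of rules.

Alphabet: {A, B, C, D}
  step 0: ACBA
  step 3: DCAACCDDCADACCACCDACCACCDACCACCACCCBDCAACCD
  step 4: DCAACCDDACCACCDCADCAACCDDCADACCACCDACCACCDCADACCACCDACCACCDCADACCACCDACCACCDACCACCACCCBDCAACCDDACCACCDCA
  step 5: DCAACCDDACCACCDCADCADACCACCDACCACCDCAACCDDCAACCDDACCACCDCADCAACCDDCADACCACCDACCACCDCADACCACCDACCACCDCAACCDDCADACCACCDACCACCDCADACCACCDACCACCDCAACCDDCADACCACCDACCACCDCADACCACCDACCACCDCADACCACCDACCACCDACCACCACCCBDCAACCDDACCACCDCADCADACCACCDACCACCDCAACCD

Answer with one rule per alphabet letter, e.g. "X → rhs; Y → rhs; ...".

  step 4 ⇒ step 5: DCAACCDDACCACCDCADCAACCDDCADACCACCDACCACCDCADACCACCDACCACCDCADACCACCDACCACCDACCACCACCCBDCAACCDDACCACCDCA ⇒ DCA·ACC·D·D·ACC·ACC·DCA·DCA·D·ACC·ACC·D·ACC·ACC·DCA·ACC·D·DCA·ACC·D·D·ACC·ACC·DCA·DCA·ACC·D·DCA·D·ACC·ACC·D·ACC·ACC·DCA·D·ACC·ACC·D·ACC·ACC·DCA·ACC·D·DCA·D·ACC·ACC·D·ACC·ACC·DCA·D·ACC·ACC·D·ACC·ACC·DCA·ACC·D·DCA·D·ACC·ACC·D·ACC·ACC·DCA·D·ACC·ACC·D·ACC·ACC·DCA·D·ACC·ACC·D·ACC·ACC·D·ACC·ACC·ACC·CB·DCA·ACC·D·D·ACC·ACC·DCA·DCA·D·ACC·ACC·D·ACC·ACC·DCA·ACC·D
    A ↦ D
    B ↦ CB
    C ↦ ACC
    D ↦ DCA

A->D, B->CB, C->ACC, D->DCA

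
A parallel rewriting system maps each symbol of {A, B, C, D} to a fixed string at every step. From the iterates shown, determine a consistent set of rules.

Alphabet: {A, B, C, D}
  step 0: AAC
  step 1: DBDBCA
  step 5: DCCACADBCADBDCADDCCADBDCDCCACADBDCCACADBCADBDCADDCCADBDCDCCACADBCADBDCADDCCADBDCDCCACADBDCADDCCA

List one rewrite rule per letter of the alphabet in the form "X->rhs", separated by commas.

  step 0 ⇒ step 1: AAC ⇒ DB·DB·CA
    A ↦ DB
    C ↦ CA
    B ↦ AD  (constrained at step 1)
    D ↦ DC  (constrained at step 1)

A->DB, B->AD, C->CA, D->DC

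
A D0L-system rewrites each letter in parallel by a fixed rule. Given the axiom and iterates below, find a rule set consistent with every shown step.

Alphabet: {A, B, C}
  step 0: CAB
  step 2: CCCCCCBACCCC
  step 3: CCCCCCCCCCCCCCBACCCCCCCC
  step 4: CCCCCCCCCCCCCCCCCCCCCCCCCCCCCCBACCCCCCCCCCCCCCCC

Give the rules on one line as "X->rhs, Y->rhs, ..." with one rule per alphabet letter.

  step 3 ⇒ step 4: CCCCCCCCCCCCCCBACCCCCCCC ⇒ CC·CC·CC·CC·CC·CC·CC·CC·CC·CC·CC·CC·CC·CC·CC·BA·CC·CC·CC·CC·CC·CC·CC·CC
    A ↦ BA
    B ↦ CC
    C ↦ CC

A->BA, B->CC, C->CC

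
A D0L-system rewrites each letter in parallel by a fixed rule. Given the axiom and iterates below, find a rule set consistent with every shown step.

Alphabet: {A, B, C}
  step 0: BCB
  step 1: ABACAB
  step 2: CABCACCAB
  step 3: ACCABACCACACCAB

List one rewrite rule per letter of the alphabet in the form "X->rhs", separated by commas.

  step 2 ⇒ step 3: CABCACCAB ⇒ AC·C·AB·AC·C·AC·AC·C·AB
    A ↦ C
    B ↦ AB
    C ↦ AC

A->C, B->AB, C->AC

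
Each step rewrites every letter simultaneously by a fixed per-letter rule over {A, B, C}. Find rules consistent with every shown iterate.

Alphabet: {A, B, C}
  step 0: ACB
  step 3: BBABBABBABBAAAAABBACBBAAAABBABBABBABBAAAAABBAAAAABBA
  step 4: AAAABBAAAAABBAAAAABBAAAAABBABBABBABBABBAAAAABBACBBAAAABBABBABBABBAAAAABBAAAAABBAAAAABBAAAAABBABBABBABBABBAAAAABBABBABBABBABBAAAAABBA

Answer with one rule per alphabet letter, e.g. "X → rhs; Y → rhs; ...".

A->BBA, B->AA, C->CBB

  step 3 ⇒ step 4: BBABBABBABBAAAAABBACBBAAAABBABBABBABBAAAAABBAAAAABBA ⇒ AA·AA·BBA·AA·AA·BBA·AA·AA·BBA·AA·AA·BBA·BBA·BBA·BBA·BBA·AA·AA·BBA·CBB·AA·AA·BBA·BBA·BBA·BBA·AA·AA·BBA·AA·AA·BBA·AA·AA·BBA·AA·AA·BBA·BBA·BBA·BBA·BBA·AA·AA·BBA·BBA·BBA·BBA·BBA·AA·AA·BBA
    A ↦ BBA
    B ↦ AA
    C ↦ CBB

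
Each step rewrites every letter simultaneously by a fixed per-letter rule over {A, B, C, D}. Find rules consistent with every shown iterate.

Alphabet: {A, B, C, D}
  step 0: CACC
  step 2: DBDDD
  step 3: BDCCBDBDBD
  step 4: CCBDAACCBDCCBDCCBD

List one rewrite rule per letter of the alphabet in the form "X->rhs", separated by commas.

A->D, B->CC, C->A, D->BD

  step 3 ⇒ step 4: BDCCBDBDBD ⇒ CC·BD·A·A·CC·BD·CC·BD·CC·BD
    B ↦ CC
    C ↦ A
    D ↦ BD
    A ↦ D  (constrained at step 0)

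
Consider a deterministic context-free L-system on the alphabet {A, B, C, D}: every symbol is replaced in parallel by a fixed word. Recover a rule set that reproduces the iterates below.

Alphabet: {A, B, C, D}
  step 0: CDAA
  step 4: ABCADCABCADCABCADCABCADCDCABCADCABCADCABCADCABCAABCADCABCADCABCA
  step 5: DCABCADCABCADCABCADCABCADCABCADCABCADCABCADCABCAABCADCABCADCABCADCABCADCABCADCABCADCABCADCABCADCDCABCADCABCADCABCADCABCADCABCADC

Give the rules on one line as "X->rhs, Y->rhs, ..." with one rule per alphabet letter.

  step 4 ⇒ step 5: ABCADCABCADCABCADCABCADCDCABCADCABCADCABCADCABCAABCADCABCADCABCA ⇒ DC·A·BCA·DC·A·BCA·DC·A·BCA·DC·A·BCA·DC·A·BCA·DC·A·BCA·DC·A·BCA·DC·A·BCA·A·BCA·DC·A·BCA·DC·A·BCA·DC·A·BCA·DC·A·BCA·DC·A·BCA·DC·A·BCA·DC·A·BCA·DC·DC·A·BCA·DC·A·BCA·DC·A·BCA·DC·A·BCA·DC·A·BCA·DC
    A ↦ DC
    B ↦ A
    C ↦ BCA
    D ↦ A

A->DC, B->A, C->BCA, D->A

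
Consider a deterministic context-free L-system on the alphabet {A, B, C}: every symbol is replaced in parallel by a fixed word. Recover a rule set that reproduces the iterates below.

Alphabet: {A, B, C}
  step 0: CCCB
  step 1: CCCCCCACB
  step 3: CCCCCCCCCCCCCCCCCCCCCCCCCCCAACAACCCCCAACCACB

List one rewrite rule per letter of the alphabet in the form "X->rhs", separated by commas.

  step 0 ⇒ step 1: CCCB ⇒ CC·CC·CC·ACB
    B ↦ ACB
    C ↦ CC
    A ↦ CAA  (constrained at step 1)

A->CAA, B->ACB, C->CC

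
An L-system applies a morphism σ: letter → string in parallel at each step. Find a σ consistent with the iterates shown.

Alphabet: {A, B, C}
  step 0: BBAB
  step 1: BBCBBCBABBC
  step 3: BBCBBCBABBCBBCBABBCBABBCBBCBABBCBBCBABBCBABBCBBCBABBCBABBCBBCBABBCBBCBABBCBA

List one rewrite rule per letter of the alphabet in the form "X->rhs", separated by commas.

  step 0 ⇒ step 1: BBAB ⇒ BBC·BBC·BA·BBC
    A ↦ BA
    B ↦ BBC
    C ↦ BA  (constrained at step 1)

A->BA, B->BBC, C->BA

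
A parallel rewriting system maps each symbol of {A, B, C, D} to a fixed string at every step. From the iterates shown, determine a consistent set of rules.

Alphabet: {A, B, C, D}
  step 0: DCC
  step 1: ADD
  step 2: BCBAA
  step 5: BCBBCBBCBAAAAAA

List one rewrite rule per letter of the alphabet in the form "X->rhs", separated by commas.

  step 1 ⇒ step 2: ADD ⇒ BCB·A·A
    A ↦ BCB
    D ↦ A
    B ↦ D  (constrained at step 2)
  step 0 ⇒ step 1: DCC ⇒ A·D·D
    C ↦ D

A->BCB, B->D, C->D, D->A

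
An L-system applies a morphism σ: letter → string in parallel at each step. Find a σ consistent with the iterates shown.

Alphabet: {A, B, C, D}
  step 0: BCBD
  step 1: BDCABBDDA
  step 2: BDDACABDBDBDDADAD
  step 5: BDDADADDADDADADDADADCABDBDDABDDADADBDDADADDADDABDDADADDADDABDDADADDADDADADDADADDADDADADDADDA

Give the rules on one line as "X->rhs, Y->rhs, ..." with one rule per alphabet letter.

A->D, B->BD, C->CAB, D->DA

  step 1 ⇒ step 2: BDCABBDDA ⇒ BD·DA·CAB·D·BD·BD·DA·DA·D
    A ↦ D
    B ↦ BD
    C ↦ CAB
    D ↦ DA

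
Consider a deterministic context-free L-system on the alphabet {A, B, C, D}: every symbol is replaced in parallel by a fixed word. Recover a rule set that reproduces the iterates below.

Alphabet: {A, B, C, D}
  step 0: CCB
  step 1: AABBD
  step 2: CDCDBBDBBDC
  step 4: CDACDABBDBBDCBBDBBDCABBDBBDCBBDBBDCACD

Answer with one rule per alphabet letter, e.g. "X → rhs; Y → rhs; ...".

A->CD, B->BBD, C->A, D->C

  step 1 ⇒ step 2: AABBD ⇒ CD·CD·BBD·BBD·C
    A ↦ CD
    B ↦ BBD
    D ↦ C
  step 0 ⇒ step 1: CCB ⇒ A·A·BBD
    C ↦ A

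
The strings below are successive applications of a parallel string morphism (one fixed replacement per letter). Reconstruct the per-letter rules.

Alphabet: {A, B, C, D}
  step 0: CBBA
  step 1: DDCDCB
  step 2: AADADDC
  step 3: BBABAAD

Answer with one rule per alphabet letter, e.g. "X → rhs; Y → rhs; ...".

  step 2 ⇒ step 3: AADADDC ⇒ B·B·A·B·A·A·D
    A ↦ B
    C ↦ D
    D ↦ A
  step 0 ⇒ step 1: CBBA ⇒ D·DC·DC·B
    B ↦ DC

A->B, B->DC, C->D, D->A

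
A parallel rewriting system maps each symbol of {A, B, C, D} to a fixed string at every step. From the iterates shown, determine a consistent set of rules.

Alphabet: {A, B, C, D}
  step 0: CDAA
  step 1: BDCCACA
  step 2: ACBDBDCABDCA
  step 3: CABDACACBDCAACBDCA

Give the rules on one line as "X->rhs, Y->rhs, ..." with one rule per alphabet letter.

A->CA, B->A, C->BD, D->C

  step 2 ⇒ step 3: ACBDBDCABDCA ⇒ CA·BD·A·C·A·C·BD·CA·A·C·BD·CA
    A ↦ CA
    B ↦ A
    C ↦ BD
    D ↦ C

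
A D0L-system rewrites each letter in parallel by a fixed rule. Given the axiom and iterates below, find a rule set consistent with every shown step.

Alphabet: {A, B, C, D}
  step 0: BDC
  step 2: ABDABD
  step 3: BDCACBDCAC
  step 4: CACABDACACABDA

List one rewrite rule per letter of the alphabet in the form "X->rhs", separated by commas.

  step 3 ⇒ step 4: BDCACBDCAC ⇒ C·AC·A·BD·A·C·AC·A·BD·A
    A ↦ BD
    B ↦ C
    C ↦ A
    D ↦ AC

A->BD, B->C, C->A, D->AC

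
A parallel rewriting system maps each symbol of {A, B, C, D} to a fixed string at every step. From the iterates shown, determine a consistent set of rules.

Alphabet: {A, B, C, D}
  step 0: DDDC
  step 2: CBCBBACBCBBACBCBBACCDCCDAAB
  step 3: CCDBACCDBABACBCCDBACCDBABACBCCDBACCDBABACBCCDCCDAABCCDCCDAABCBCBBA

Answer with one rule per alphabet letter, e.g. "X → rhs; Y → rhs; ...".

  step 2 ⇒ step 3: CBCBBACBCBBACBCBBACCDCCDAAB ⇒ CCD·BA·CCD·BA·BA·CB·CCD·BA·CCD·BA·BA·CB·CCD·BA·CCD·BA·BA·CB·CCD·CCD·AAB·CCD·CCD·AAB·CB·CB·BA
    A ↦ CB
    B ↦ BA
    C ↦ CCD
    D ↦ AAB

A->CB, B->BA, C->CCD, D->AAB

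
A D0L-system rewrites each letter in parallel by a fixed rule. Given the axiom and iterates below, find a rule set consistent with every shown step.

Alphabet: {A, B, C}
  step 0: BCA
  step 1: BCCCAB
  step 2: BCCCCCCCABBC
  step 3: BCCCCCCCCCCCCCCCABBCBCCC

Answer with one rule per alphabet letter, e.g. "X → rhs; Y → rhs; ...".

  step 2 ⇒ step 3: BCCCCCCCABBC ⇒ BC·CC·CC·CC·CC·CC·CC·CC·AB·BC·BC·CC
    A ↦ AB
    B ↦ BC
    C ↦ CC

A->AB, B->BC, C->CC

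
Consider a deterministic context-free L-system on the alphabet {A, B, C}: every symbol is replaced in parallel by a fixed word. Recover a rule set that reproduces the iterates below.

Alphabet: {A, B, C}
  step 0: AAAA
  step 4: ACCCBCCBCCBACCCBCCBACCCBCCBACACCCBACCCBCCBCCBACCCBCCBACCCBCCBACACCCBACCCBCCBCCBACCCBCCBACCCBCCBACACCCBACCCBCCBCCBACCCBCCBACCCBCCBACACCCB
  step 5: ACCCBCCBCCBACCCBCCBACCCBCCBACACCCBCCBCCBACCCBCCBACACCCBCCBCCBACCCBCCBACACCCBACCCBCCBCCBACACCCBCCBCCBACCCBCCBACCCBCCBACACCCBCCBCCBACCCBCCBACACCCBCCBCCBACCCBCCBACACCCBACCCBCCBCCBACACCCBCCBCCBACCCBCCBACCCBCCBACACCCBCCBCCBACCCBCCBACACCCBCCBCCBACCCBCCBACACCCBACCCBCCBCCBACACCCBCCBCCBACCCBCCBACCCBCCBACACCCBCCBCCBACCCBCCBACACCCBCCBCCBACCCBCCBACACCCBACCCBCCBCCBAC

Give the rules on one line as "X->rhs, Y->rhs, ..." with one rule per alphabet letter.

  step 4 ⇒ step 5: ACCCBCCBCCBACCCBCCBACCCBCCBACACCCBACCCBCCBCCBACCCBCCBACCCBCCBACACCCBACCCBCCBCCBACCCBCCBACCCBCCBACACCCBACCCBCCBCCBACCCBCCBACCCBCCBACACCCB ⇒ AC·CCB·CCB·CCB·AC·CCB·CCB·AC·CCB·CCB·AC·AC·CCB·CCB·CCB·AC·CCB·CCB·AC·AC·CCB·CCB·CCB·AC·CCB·CCB·AC·AC·CCB·AC·CCB·CCB·CCB·AC·AC·CCB·CCB·CCB·AC·CCB·CCB·AC·CCB·CCB·AC·AC·CCB·CCB·CCB·AC·CCB·CCB·AC·AC·CCB·CCB·CCB·AC·CCB·CCB·AC·AC·CCB·AC·CCB·CCB·CCB·AC·AC·CCB·CCB·CCB·AC·CCB·CCB·AC·CCB·CCB·AC·AC·CCB·CCB·CCB·AC·CCB·CCB·AC·AC·CCB·CCB·CCB·AC·CCB·CCB·AC·AC·CCB·AC·CCB·CCB·CCB·AC·AC·CCB·CCB·CCB·AC·CCB·CCB·AC·CCB·CCB·AC·AC·CCB·CCB·CCB·AC·CCB·CCB·AC·AC·CCB·CCB·CCB·AC·CCB·CCB·AC·AC·CCB·AC·CCB·CCB·CCB·AC
    A ↦ AC
    B ↦ AC
    C ↦ CCB

A->AC, B->AC, C->CCB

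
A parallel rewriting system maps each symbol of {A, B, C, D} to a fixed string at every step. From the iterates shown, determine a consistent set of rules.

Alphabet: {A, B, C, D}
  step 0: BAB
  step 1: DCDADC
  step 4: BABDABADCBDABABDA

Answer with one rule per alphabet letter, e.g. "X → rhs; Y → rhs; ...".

A->DA, B->DC, C->A, D->B

  step 0 ⇒ step 1: BAB ⇒ DC·DA·DC
    A ↦ DA
    B ↦ DC
    C ↦ A  (constrained at step 1)
    D ↦ B  (constrained at step 1)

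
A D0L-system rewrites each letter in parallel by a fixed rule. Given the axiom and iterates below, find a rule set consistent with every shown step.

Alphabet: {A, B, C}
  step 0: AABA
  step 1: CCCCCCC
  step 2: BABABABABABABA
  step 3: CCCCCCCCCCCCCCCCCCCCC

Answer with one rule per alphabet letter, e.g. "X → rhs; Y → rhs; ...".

  step 2 ⇒ step 3: BABABABABABABA ⇒ C·CC·C·CC·C·CC·C·CC·C·CC·C·CC·C·CC
    A ↦ CC
    B ↦ C
  step 1 ⇒ step 2: CCCCCCC ⇒ BA·BA·BA·BA·BA·BA·BA
    C ↦ BA

A->CC, B->C, C->BA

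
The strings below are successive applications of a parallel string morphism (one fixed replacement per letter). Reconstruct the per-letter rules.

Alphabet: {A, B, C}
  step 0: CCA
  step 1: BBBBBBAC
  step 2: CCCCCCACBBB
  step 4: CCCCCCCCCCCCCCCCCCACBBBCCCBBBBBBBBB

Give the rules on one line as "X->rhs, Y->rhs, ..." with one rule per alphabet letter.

  step 1 ⇒ step 2: BBBBBBAC ⇒ C·C·C·C·C·C·AC·BBB
    A ↦ AC
    B ↦ C
    C ↦ BBB

A->AC, B->C, C->BBB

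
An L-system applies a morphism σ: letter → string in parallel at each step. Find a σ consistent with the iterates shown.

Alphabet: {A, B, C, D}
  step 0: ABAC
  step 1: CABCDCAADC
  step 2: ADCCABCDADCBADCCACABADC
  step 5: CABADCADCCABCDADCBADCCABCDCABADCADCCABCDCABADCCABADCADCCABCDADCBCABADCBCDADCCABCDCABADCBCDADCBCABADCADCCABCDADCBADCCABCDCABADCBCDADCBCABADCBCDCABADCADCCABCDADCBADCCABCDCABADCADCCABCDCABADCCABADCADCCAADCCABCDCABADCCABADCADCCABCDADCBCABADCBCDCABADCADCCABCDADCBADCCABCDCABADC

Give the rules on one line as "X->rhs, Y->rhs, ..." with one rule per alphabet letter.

A->CA, B->BCD, C->ADC, D->B

  step 1 ⇒ step 2: CABCDCAADC ⇒ ADC·CA·BCD·ADC·B·ADC·CA·CA·B·ADC
    A ↦ CA
    B ↦ BCD
    C ↦ ADC
    D ↦ B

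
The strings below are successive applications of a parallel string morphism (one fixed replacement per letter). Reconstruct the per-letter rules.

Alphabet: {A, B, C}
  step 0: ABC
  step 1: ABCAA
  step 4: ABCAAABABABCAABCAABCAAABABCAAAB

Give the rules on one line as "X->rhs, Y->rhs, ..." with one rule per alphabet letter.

A->AB, B->CA, C->A

  step 0 ⇒ step 1: ABC ⇒ AB·CA·A
    A ↦ AB
    B ↦ CA
    C ↦ A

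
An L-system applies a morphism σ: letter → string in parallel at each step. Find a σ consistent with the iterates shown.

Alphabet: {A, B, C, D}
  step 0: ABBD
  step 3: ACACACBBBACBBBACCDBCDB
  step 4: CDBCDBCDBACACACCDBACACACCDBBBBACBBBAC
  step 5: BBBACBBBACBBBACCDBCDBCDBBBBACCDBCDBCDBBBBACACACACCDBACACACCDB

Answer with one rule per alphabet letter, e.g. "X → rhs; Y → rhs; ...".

A->CD, B->AC, C->B, D->BB

  step 4 ⇒ step 5: CDBCDBCDBACACACCDBACACACCDBBBBACBBBAC ⇒ B·BB·AC·B·BB·AC·B·BB·AC·CD·B·CD·B·CD·B·B·BB·AC·CD·B·CD·B·CD·B·B·BB·AC·AC·AC·AC·CD·B·AC·AC·AC·CD·B
    A ↦ CD
    B ↦ AC
    C ↦ B
    D ↦ BB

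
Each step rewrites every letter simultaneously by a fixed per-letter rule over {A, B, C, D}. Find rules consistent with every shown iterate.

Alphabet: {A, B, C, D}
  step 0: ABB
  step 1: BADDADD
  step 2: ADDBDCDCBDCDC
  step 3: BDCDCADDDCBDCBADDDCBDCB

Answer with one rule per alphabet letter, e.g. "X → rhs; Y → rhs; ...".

  step 2 ⇒ step 3: ADDBDCDCBDCDC ⇒ B·DC·DC·ADD·DC·B·DC·B·ADD·DC·B·DC·B
    A ↦ B
    B ↦ ADD
    C ↦ B
    D ↦ DC

A->B, B->ADD, C->B, D->DC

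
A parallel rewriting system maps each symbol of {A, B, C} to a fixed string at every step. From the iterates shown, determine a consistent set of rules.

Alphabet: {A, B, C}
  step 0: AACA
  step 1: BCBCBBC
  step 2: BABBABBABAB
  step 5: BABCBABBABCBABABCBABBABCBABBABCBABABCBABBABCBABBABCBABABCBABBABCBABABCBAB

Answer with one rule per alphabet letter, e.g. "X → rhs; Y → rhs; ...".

  step 1 ⇒ step 2: BCBCBBC ⇒ BA·B·BA·B·BA·BA·B
    B ↦ BA
    C ↦ B
  step 0 ⇒ step 1: AACA ⇒ BC·BC·B·BC
    A ↦ BC

A->BC, B->BA, C->B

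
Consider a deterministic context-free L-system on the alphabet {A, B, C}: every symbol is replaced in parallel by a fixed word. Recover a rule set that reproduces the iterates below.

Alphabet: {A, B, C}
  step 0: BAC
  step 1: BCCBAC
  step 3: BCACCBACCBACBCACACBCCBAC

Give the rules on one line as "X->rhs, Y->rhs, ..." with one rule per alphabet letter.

  step 0 ⇒ step 1: BAC ⇒ BC·CB·AC
    A ↦ CB
    B ↦ BC
    C ↦ AC

A->CB, B->BC, C->AC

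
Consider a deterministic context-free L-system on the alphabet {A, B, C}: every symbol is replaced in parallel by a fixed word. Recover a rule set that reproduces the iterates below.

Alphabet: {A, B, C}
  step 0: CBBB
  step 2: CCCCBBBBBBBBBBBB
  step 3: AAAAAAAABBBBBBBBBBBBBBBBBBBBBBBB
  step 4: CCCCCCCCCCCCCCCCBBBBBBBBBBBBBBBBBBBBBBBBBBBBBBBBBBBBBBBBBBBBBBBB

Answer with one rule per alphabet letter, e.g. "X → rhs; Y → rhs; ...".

A->CC, B->BB, C->AA

  step 3 ⇒ step 4: AAAAAAAABBBBBBBBBBBBBBBBBBBBBBBB ⇒ CC·CC·CC·CC·CC·CC·CC·CC·BB·BB·BB·BB·BB·BB·BB·BB·BB·BB·BB·BB·BB·BB·BB·BB·BB·BB·BB·BB·BB·BB·BB·BB
    A ↦ CC
    B ↦ BB
  step 2 ⇒ step 3: CCCCBBBBBBBBBBBB ⇒ AA·AA·AA·AA·BB·BB·BB·BB·BB·BB·BB·BB·BB·BB·BB·BB
    C ↦ AA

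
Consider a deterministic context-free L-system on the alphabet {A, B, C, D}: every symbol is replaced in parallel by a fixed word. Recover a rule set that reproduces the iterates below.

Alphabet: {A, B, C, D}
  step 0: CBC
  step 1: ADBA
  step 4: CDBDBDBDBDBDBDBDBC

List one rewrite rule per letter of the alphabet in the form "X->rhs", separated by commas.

  step 0 ⇒ step 1: CBC ⇒ A·DB·A
    B ↦ DB
    C ↦ A
    A ↦ C  (constrained at step 1)
    D ↦ DB  (constrained at step 1)

A->C, B->DB, C->A, D->DB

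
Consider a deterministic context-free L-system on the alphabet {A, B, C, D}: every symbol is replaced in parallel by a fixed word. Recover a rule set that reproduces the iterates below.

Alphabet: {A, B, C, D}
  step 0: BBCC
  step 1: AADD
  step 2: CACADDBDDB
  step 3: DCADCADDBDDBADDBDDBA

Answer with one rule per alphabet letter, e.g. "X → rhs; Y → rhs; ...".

  step 2 ⇒ step 3: CACADDBDDB ⇒ D·CA·D·CA·DDB·DDB·A·DDB·DDB·A
    A ↦ CA
    B ↦ A
    C ↦ D
    D ↦ DDB

A->CA, B->A, C->D, D->DDB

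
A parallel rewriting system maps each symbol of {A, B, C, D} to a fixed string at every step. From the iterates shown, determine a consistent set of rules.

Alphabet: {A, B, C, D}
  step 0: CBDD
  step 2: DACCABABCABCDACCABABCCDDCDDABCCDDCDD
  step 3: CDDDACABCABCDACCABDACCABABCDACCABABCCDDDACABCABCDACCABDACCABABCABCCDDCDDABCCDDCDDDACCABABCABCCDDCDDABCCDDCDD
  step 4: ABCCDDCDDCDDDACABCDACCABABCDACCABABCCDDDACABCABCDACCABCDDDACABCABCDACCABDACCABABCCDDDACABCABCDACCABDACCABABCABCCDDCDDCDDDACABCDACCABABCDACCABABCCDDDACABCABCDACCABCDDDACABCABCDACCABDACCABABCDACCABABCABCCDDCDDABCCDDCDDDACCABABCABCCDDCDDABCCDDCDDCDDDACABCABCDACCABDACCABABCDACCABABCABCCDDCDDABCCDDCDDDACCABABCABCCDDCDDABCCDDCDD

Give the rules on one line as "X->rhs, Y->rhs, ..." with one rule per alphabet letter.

A->DAC, B->CAB, C->ABC, D->CDD

  step 3 ⇒ step 4: CDDDACABCABCDACCABDACCABABCDACCABABCCDDDACABCABCDACCABDACCABABCABCCDDCDDABCCDDCDDDACCABABCABCCDDCDDABCCDDCDD ⇒ ABC·CDD·CDD·CDD·DAC·ABC·DAC·CAB·ABC·DAC·CAB·ABC·CDD·DAC·ABC·ABC·DAC·CAB·CDD·DAC·ABC·ABC·DAC·CAB·DAC·CAB·ABC·CDD·DAC·ABC·ABC·DAC·CAB·DAC·CAB·ABC·ABC·CDD·CDD·CDD·DAC·ABC·DAC·CAB·ABC·DAC·CAB·ABC·CDD·DAC·ABC·ABC·DAC·CAB·CDD·DAC·ABC·ABC·DAC·CAB·DAC·CAB·ABC·DAC·CAB·ABC·ABC·CDD·CDD·ABC·CDD·CDD·DAC·CAB·ABC·ABC·CDD·CDD·ABC·CDD·CDD·CDD·DAC·ABC·ABC·DAC·CAB·DAC·CAB·ABC·DAC·CAB·ABC·ABC·CDD·CDD·ABC·CDD·CDD·DAC·CAB·ABC·ABC·CDD·CDD·ABC·CDD·CDD
    A ↦ DAC
    B ↦ CAB
    C ↦ ABC
    D ↦ CDD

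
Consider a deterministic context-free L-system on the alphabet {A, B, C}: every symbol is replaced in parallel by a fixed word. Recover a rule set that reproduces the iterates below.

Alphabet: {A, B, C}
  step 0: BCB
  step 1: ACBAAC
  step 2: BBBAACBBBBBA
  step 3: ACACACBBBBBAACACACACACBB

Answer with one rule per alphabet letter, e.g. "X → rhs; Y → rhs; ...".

A->BB, B->AC, C->BA

  step 2 ⇒ step 3: BBBAACBBBBBA ⇒ AC·AC·AC·BB·BB·BA·AC·AC·AC·AC·AC·BB
    A ↦ BB
    B ↦ AC
    C ↦ BA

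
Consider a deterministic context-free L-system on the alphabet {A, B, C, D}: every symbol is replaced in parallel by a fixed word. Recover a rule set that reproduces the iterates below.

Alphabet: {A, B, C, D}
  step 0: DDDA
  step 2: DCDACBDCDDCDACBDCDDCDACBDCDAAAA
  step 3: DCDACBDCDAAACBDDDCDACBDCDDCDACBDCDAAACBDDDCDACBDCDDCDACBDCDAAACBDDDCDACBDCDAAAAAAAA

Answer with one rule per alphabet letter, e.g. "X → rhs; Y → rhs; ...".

A->AA, B->DD, C->ACB, D->DCD

  step 2 ⇒ step 3: DCDACBDCDDCDACBDCDDCDACBDCDAAAA ⇒ DCD·ACB·DCD·AA·ACB·DD·DCD·ACB·DCD·DCD·ACB·DCD·AA·ACB·DD·DCD·ACB·DCD·DCD·ACB·DCD·AA·ACB·DD·DCD·ACB·DCD·AA·AA·AA·AA
    A ↦ AA
    B ↦ DD
    C ↦ ACB
    D ↦ DCD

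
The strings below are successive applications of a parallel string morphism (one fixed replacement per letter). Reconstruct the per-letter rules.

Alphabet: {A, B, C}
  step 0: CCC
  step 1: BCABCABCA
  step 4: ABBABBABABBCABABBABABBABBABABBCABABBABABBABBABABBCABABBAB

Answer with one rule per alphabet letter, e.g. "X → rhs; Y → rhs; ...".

  step 0 ⇒ step 1: CCC ⇒ BCA·BCA·BCA
    C ↦ BCA
    A ↦ B  (constrained at step 1)
    B ↦ AB  (constrained at step 1)

A->B, B->AB, C->BCA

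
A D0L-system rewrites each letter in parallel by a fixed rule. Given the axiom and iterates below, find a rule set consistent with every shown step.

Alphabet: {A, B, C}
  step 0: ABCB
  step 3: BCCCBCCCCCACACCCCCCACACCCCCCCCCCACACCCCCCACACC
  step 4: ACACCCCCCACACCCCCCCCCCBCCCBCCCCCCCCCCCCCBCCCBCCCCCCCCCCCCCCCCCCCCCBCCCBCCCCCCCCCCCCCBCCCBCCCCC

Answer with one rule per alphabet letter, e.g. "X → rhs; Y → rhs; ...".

A->BC, B->ACA, C->CC

  step 3 ⇒ step 4: BCCCBCCCCCACACCCCCCACACCCCCCCCCCACACCCCCCACACC ⇒ ACA·CC·CC·CC·ACA·CC·CC·CC·CC·CC·BC·CC·BC·CC·CC·CC·CC·CC·CC·BC·CC·BC·CC·CC·CC·CC·CC·CC·CC·CC·CC·CC·BC·CC·BC·CC·CC·CC·CC·CC·CC·BC·CC·BC·CC·CC
    A ↦ BC
    B ↦ ACA
    C ↦ CC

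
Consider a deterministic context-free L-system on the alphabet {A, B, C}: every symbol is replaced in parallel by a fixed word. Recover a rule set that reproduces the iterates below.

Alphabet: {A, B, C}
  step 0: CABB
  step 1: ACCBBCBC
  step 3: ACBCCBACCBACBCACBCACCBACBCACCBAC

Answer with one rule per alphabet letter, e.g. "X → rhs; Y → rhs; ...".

  step 0 ⇒ step 1: CABB ⇒ AC·CB·BC·BC
    A ↦ CB
    B ↦ BC
    C ↦ AC

A->CB, B->BC, C->AC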